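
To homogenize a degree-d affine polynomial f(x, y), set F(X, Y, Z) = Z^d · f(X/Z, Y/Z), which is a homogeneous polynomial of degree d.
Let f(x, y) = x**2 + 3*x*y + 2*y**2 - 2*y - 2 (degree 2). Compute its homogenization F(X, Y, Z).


F(X, Y, Z) = X**2 + 3*X*Y + 2*Y**2 - 2*Y*Z - 2*Z**2

deg(f) = 2.
Substitute x = X/Z, y = Y/Z into f, then multiply by Z^2.
  monomial 1·x^2·y^0 ↦ 1·X^2·Y^0·Z^0.
  monomial 3·x^1·y^1 ↦ 3·X^1·Y^1·Z^0.
  monomial 2·x^0·y^2 ↦ 2·X^0·Y^2·Z^0.
  monomial -2·x^0·y^1 ↦ -2·X^0·Y^1·Z^1.
  monomial -2·x^0·y^0 ↦ -2·X^0·Y^0·Z^2.
Collecting: F(X, Y, Z) = X**2 + 3*X*Y + 2*Y**2 - 2*Y*Z - 2*Z**2.


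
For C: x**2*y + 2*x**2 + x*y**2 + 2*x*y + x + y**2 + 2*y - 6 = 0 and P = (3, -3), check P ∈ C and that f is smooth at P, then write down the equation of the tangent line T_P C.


Tangent line at P: -2*x - 7*y - 15 = 0.

Step 1: f(3, -3) = 0, so P lies on C.
Step 2: partial derivatives
  f_x(x, y) = 2*x*y + 4*x + y**2 + 2*y + 1, f_y(x, y) = x**2 + 2*x*y + 2*x + 2*y + 2.
  f_x(P) = -2, f_y(P) = -7 (gradient nonzero, so P is smooth).
Step 3: tangent line at P: -2·(x − 3) + -7·(y − -3) = 0.
Expanding: -2*x - 7*y - 15 = 0.


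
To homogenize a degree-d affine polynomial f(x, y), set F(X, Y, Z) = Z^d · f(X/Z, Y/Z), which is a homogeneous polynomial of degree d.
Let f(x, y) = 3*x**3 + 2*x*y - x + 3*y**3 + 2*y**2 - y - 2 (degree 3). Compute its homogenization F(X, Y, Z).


F(X, Y, Z) = 3*X**3 + 2*X*Y*Z - X*Z**2 + 3*Y**3 + 2*Y**2*Z - Y*Z**2 - 2*Z**3

deg(f) = 3.
Substitute x = X/Z, y = Y/Z into f, then multiply by Z^3.
  monomial 3·x^3·y^0 ↦ 3·X^3·Y^0·Z^0.
  monomial 2·x^1·y^1 ↦ 2·X^1·Y^1·Z^1.
  monomial -1·x^1·y^0 ↦ -1·X^1·Y^0·Z^2.
  monomial 3·x^0·y^3 ↦ 3·X^0·Y^3·Z^0.
  monomial 2·x^0·y^2 ↦ 2·X^0·Y^2·Z^1.
  monomial -1·x^0·y^1 ↦ -1·X^0·Y^1·Z^2.
  monomial -2·x^0·y^0 ↦ -2·X^0·Y^0·Z^3.
Collecting: F(X, Y, Z) = 3*X**3 + 2*X*Y*Z - X*Z**2 + 3*Y**3 + 2*Y**2*Z - Y*Z**2 - 2*Z**3.


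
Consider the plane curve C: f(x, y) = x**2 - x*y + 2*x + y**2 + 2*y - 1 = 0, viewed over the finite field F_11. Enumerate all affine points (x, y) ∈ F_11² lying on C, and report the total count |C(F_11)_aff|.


Affine F_11-points: {(1, 4), (1, 6), (2, 2), (2, 9), (3, 6), (4, 1), (5, 5), (5, 9), (6, 1), (6, 3), (9, 2), (9, 5)}; count = 12.

For each of the 121 pairs (x, y) ∈ F_11², evaluate f(x, y) mod 11. Record the zeros.
  x = 0: [0↦10, 1↦2, 2↦7, 3↦3, 4↦1, 5↦1, 6↦3, 7↦7, 8↦2, 9↦10, 10↦9]  zeros at y ∈ ∅
  x = 1: [0↦2, 1↦4, 2↦8, 3↦3, 4↦0, 5↦10, 6↦0, 7↦3, 8↦8, 9↦4, 10↦2]  zeros at y ∈ {4, 6}
  x = 2: [0↦7, 1↦8, 2↦0, 3↦5, 4↦1, 5↦10, 6↦10, 7↦1, 8↦5, 9↦0, 10↦8]  zeros at y ∈ {2, 9}
  x = 3: [0↦3, 1↦3, 2↦5, 3↦9, 4↦4, 5↦1, 6↦0, 7↦1, 8↦4, 9↦9, 10↦5]  zeros at y ∈ {6}
  x = 4: [0↦1, 1↦0, 2↦1, 3↦4, 4↦9, 5↦5, 6↦3, 7↦3, 8↦5, 9↦9, 10↦4]  zeros at y ∈ {1}
  x = 5: [0↦1, 1↦10, 2↦10, 3↦1, 4↦5, 5↦0, 6↦8, 7↦7, 8↦8, 9↦0, 10↦5]  zeros at y ∈ {5, 9}
  x = 6: [0↦3, 1↦0, 2↦10, 3↦0, 4↦3, 5↦8, 6↦4, 7↦2, 8↦2, 9↦4, 10↦8]  zeros at y ∈ {1, 3}
  x = 7: [0↦7, 1↦3, 2↦1, 3↦1, 4↦3, 5↦7, 6↦2, 7↦10, 8↦9, 9↦10, 10↦2]  zeros at y ∈ ∅
  x = 8: [0↦2, 1↦8, 2↦5, 3↦4, 4↦5, 5↦8, 6↦2, 7↦9, 8↦7, 9↦7, 10↦9]  zeros at y ∈ ∅
  x = 9: [0↦10, 1↦4, 2↦0, 3↦9, 4↦9, 5↦0, 6↦4, 7↦10, 8↦7, 9↦6, 10↦7]  zeros at y ∈ {2, 5}
  x = 10: [0↦9, 1↦2, 2↦8, 3↦5, 4↦4, 5↦5, 6↦8, 7↦2, 8↦9, 9↦7, 10↦7]  zeros at y ∈ ∅
Collecting zeros: affine points = {(1, 4), (1, 6), (2, 2), (2, 9), (3, 6), (4, 1), (5, 5), (5, 9), (6, 1), (6, 3), (9, 2), (9, 5)}.
Total count |C(F_11)_aff| = 12.


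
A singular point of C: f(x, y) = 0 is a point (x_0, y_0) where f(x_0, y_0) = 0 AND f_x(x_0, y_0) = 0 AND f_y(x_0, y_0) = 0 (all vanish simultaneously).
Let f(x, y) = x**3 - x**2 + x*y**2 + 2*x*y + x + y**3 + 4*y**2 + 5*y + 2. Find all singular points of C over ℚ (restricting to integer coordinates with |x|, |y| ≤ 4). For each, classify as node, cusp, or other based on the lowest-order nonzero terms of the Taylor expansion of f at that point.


Singular points: {(0, -1)}; classification: node.

Compute partial derivatives:
  f_x = 3*x**2 - 2*x + y**2 + 2*y + 1.
  f_y = 2*x*y + 2*x + 3*y**2 + 8*y + 5.
Scan x_0 ∈ {−4, ..., 4}. For each x_0, f_y(x_0, y) is a polynomial in y; find its integer roots y ∈ {−4, ..., 4}, then test f_x and f at those candidates.
  x = -4: f_y(-4, y) = 3*y**2 - 3; vanishes at y ∈ {-1, 1}. (-4, -1): f_x = 56 ≠ 0; (-4, 1): f_x = 60 ≠ 0.
  x = -3: f_y(-3, y) = 3*y**2 + 2*y - 1; vanishes at y ∈ {-1}. (-3, -1): f_x = 33 ≠ 0.
  x = -2: f_y(-2, y) = 3*y**2 + 4*y + 1; vanishes at y ∈ {-1}. (-2, -1): f_x = 16 ≠ 0.
  x = -1: f_y(-1, y) = 3*y**2 + 6*y + 3; vanishes at y ∈ {-1}. (-1, -1): f_x = 5 ≠ 0.
  x = 0: f_y(0, y) = 3*y**2 + 8*y + 5; vanishes at y ∈ {-1}. (0, -1): f_x = 0, f = 0 — SINGULAR.
  x = 1: f_y(1, y) = 3*y**2 + 10*y + 7; vanishes at y ∈ {-1}. (1, -1): f_x = 1 ≠ 0.
  x = 2: f_y(2, y) = 3*y**2 + 12*y + 9; vanishes at y ∈ {-3, -1}. (2, -3): f_x = 12 ≠ 0; (2, -1): f_x = 8 ≠ 0.
  x = 3: f_y(3, y) = 3*y**2 + 14*y + 11; vanishes at y ∈ {-1}. (3, -1): f_x = 21 ≠ 0.
  x = 4: f_y(4, y) = 3*y**2 + 16*y + 13; vanishes at y ∈ {-1}. (4, -1): f_x = 40 ≠ 0.
Only singular point on the grid: (0, -1).
Classify: substitute x = 0 + u, y = -1 + v and expand: f = u**3 - u**2 + u*v**2 + v**3 + v**2.
No constant or linear terms (consistent with a singular point). Quadratic part: -u**2 + v**2. Cubic part: u**3 + u*v**2 + v**3.
The quadratic part v**2 - u**2 = (v − u)(v + u) splits into two distinct linear factors, so there are two distinct tangent lines y − -1 = ±(x − 0) — this is a node (ordinary double point).
Classification: node.


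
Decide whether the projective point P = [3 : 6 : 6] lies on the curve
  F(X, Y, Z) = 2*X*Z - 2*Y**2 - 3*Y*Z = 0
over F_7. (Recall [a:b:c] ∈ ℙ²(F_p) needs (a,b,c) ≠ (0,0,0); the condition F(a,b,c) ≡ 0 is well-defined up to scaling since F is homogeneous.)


F(3,6,6) ≡ 3 (mod 7); P is NOT on the curve.

Evaluate F(3, 6, 6) term-by-term (mod 7).
  2*X*Z ↦ 2·3·1·6 = 36
  -2*Y**2 ↦ -2·1·36·1 = -72
  -3*Y*Z ↦ -3·1·6·6 = -108
Sum: F(3, 6, 6) = (36) + (-72) + (-108) = -144.
Reducing mod 7: -144 ≡ 3 (mod 7).
Since F(a, b, c) ≡ 3 ≠ 0 (mod 7), P does NOT lie on the curve.


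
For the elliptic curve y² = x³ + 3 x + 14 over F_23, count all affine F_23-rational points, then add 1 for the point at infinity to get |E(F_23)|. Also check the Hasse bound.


Affine points = {(1, 8), (1, 15), (3, 2), (3, 21), (5, 4), (5, 19), (6, 8), (6, 15), (10, 3), (10, 20), (16, 8), (16, 15), (18, 9), (18, 14), (20, 1), (20, 22), (21, 0)}; affine count = 17; |E(F_23)| = 18.

Discriminant check: Δ ∝ 4a³ + 27b² = 4·3³ + 27·14² = 4·27 + 27·196 ≡ 18 (mod 23). Nonzero ⇒ E is nonsingular.
For each x ∈ F_23, compute rhs = x³ + 3·x + 14 mod 23, then count y ∈ F_23 with y² ≡ rhs.
  x = 0: rhs = 14, matching y values: none (0 points).
  x = 1: rhs = 18, matching y values: 8, 15 (2 points).
  x = 2: rhs = 5, matching y values: none (0 points).
  x = 3: rhs = 4, matching y values: 2, 21 (2 points).
  x = 4: rhs = 21, matching y values: none (0 points).
  x = 5: rhs = 16, matching y values: 4, 19 (2 points).
  x = 6: rhs = 18, matching y values: 8, 15 (2 points).
  x = 7: rhs = 10, matching y values: none (0 points).
  x = 8: rhs = 21, matching y values: none (0 points).
  x = 9: rhs = 11, matching y values: none (0 points).
  x = 10: rhs = 9, matching y values: 3, 20 (2 points).
  x = 11: rhs = 21, matching y values: none (0 points).
  x = 12: rhs = 7, matching y values: none (0 points).
  x = 13: rhs = 19, matching y values: none (0 points).
  x = 14: rhs = 17, matching y values: none (0 points).
  x = 15: rhs = 7, matching y values: none (0 points).
  x = 16: rhs = 18, matching y values: 8, 15 (2 points).
  x = 17: rhs = 10, matching y values: none (0 points).
  x = 18: rhs = 12, matching y values: 9, 14 (2 points).
  x = 19: rhs = 7, matching y values: none (0 points).
  x = 20: rhs = 1, matching y values: 1, 22 (2 points).
  x = 21: rhs = 0, matching y values: 0 (1 points).
  x = 22: rhs = 10, matching y values: none (0 points).
Total affine count: 17.
Full point count |E(F_23)| = 17 + 1 = 18.
Hasse bound: |18 − (23+1)| = |-6| = 6 ≤ 2√23 ≈ 9.5917 ✓.


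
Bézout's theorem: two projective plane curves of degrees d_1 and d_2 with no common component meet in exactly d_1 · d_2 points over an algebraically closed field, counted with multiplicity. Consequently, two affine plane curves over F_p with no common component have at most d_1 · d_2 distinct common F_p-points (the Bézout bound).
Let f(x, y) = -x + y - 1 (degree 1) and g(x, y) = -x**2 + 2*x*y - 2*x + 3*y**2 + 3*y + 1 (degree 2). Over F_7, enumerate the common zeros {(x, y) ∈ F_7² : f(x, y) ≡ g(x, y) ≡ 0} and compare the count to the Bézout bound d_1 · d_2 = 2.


Common zeros: {(0, 1), (3, 4)}; count = 2; Bézout bound = 2.

deg(f) = 1, deg(g) = 2, so Bézout bound = 2.
Scan x ∈ F_7. For each x, list the y ∈ F_7 with f(x, y) ≡ 0 and those with g(x, y) ≡ 0 (mod 7); the common zeros in that column are the intersection.
  x = 0: f ≡ 0 at y ∈ {1}; g ≡ 0 at y ∈ {1, 5}; common: {1}.
  x = 1: f ≡ 0 at y ∈ {2}; g ≡ 0 at y ∈ {5}; common: ∅.
  x = 2: f ≡ 0 at y ∈ {3}; g ≡ 0 at y ∈ {0}; common: ∅.
  x = 3: f ≡ 0 at y ∈ {4}; g ≡ 0 at y ∈ {0, 4}; common: {4}.
  x = 4: f ≡ 0 at y ∈ {5}; g ≡ 0 at y ∈ ∅; common: ∅.
  x = 5: f ≡ 0 at y ∈ {6}; g ≡ 0 at y ∈ ∅; common: ∅.
  x = 6: f ≡ 0 at y ∈ {0}; g ≡ 0 at y ∈ ∅; common: ∅.
Collecting: common zeros = {(0, 1), (3, 4)}, so the count is 2.
Comparison with the Bézout bound: 2 ≤ 2 = deg(f)·deg(g), as expected for curves with no common component (the bound is attained).


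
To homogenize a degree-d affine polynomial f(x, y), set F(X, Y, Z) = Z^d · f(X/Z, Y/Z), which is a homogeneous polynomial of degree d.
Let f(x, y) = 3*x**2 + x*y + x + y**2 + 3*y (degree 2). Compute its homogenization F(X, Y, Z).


F(X, Y, Z) = 3*X**2 + X*Y + X*Z + Y**2 + 3*Y*Z

deg(f) = 2.
Substitute x = X/Z, y = Y/Z into f, then multiply by Z^2.
  monomial 3·x^2·y^0 ↦ 3·X^2·Y^0·Z^0.
  monomial 1·x^1·y^1 ↦ 1·X^1·Y^1·Z^0.
  monomial 1·x^1·y^0 ↦ 1·X^1·Y^0·Z^1.
  monomial 1·x^0·y^2 ↦ 1·X^0·Y^2·Z^0.
  monomial 3·x^0·y^1 ↦ 3·X^0·Y^1·Z^1.
Collecting: F(X, Y, Z) = 3*X**2 + X*Y + X*Z + Y**2 + 3*Y*Z.


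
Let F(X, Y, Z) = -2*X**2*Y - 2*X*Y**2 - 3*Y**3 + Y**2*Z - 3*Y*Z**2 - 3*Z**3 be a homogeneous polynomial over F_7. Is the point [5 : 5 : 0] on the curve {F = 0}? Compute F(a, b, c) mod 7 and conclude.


F(5,5,0) ≡ 0 (mod 7); P is on the curve.

Evaluate F(5, 5, 0) term-by-term (mod 7).
  -2*X**2*Y ↦ -2·25·5·1 = -250
  -2*X*Y**2 ↦ -2·5·25·1 = -250
  -3*Y**3 ↦ -3·1·125·1 = -375
  Y**2*Z ↦ 1·1·25·0 = 0
  -3*Y*Z**2 ↦ -3·1·5·0 = 0
  -3*Z**3 ↦ -3·1·1·0 = 0
Sum: F(5, 5, 0) = (-250) + (-250) + (-375) + (0) + (0) + (0) = -875.
Reducing mod 7: -875 ≡ 0 (mod 7).
Since F(a, b, c) ≡ 0 (mod 7), P lies on the curve.


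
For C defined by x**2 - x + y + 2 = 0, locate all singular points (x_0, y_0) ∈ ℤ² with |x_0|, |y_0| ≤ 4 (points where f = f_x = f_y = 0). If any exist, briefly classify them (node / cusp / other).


No singular points in the scanned grid; C is smooth there.

Compute partial derivatives:
  f_x = 2*x - 1.
  f_y = 1.
f_y = 1 is a nonzero constant, so f_y never vanishes: no point (x, y) can satisfy f = f_x = f_y = 0. In particular no (x, y) ∈ {−4, ..., 4}² is singular; the curve is smooth.


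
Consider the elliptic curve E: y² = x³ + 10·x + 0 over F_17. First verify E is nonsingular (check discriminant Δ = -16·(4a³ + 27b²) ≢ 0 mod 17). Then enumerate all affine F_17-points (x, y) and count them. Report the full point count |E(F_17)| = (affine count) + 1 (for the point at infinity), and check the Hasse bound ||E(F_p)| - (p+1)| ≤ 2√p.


Affine points = {(0, 0), (4, 6), (4, 11), (6, 2), (6, 15), (11, 8), (11, 9), (13, 7), (13, 10)}; affine count = 9; |E(F_17)| = 10.

Discriminant check: Δ ∝ 4a³ + 27b² = 4·10³ + 27·0² = 4·1000 + 27·0 ≡ 5 (mod 17). Nonzero ⇒ E is nonsingular.
For each x ∈ F_17, compute rhs = x³ + 10·x + 0 mod 17, then count y ∈ F_17 with y² ≡ rhs.
  x = 0: rhs = 0, matching y values: 0 (1 points).
  x = 1: rhs = 11, matching y values: none (0 points).
  x = 2: rhs = 11, matching y values: none (0 points).
  x = 3: rhs = 6, matching y values: none (0 points).
  x = 4: rhs = 2, matching y values: 6, 11 (2 points).
  x = 5: rhs = 5, matching y values: none (0 points).
  x = 6: rhs = 4, matching y values: 2, 15 (2 points).
  x = 7: rhs = 5, matching y values: none (0 points).
  x = 8: rhs = 14, matching y values: none (0 points).
  x = 9: rhs = 3, matching y values: none (0 points).
  x = 10: rhs = 12, matching y values: none (0 points).
  x = 11: rhs = 13, matching y values: 8, 9 (2 points).
  x = 12: rhs = 12, matching y values: none (0 points).
  x = 13: rhs = 15, matching y values: 7, 10 (2 points).
  x = 14: rhs = 11, matching y values: none (0 points).
  x = 15: rhs = 6, matching y values: none (0 points).
  x = 16: rhs = 6, matching y values: none (0 points).
Total affine count: 9.
Full point count |E(F_17)| = 9 + 1 = 10.
Hasse bound: |10 − (17+1)| = |-8| = 8 ≤ 2√17 ≈ 8.2462 ✓.


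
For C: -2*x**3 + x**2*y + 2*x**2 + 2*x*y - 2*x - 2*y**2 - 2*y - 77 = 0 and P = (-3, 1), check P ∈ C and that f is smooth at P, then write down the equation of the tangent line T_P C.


Tangent line at P: -72*x - 3*y - 213 = 0.

Step 1: f(-3, 1) = 0, so P lies on C.
Step 2: partial derivatives
  f_x(x, y) = -6*x**2 + 2*x*y + 4*x + 2*y - 2, f_y(x, y) = x**2 + 2*x - 4*y - 2.
  f_x(P) = -72, f_y(P) = -3 (gradient nonzero, so P is smooth).
Step 3: tangent line at P: -72·(x − -3) + -3·(y − 1) = 0.
Expanding: -72*x - 3*y - 213 = 0.


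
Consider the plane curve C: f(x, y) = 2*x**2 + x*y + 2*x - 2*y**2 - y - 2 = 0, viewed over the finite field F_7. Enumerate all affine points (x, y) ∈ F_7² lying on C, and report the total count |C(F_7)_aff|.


Affine F_7-points: {(1, 1), (1, 6), (2, 5), (2, 6), (5, 4), (5, 5), (6, 2), (6, 4)}; count = 8.

For each of the 49 pairs (x, y) ∈ F_7², evaluate f(x, y) mod 7. Record the zeros.
  x = 0: [0↦5, 1↦2, 2↦2, 3↦5, 4↦4, 5↦6, 6↦4]  zeros at y ∈ ∅
  x = 1: [0↦2, 1↦0, 2↦1, 3↦5, 4↦5, 5↦1, 6↦0]  zeros at y ∈ {1, 6}
  x = 2: [0↦3, 1↦2, 2↦4, 3↦2, 4↦3, 5↦0, 6↦0]  zeros at y ∈ {5, 6}
  x = 3: [0↦1, 1↦1, 2↦4, 3↦3, 4↦5, 5↦3, 6↦4]  zeros at y ∈ ∅
  x = 4: [0↦3, 1↦4, 2↦1, 3↦1, 4↦4, 5↦3, 6↦5]  zeros at y ∈ ∅
  x = 5: [0↦2, 1↦4, 2↦2, 3↦3, 4↦0, 5↦0, 6↦3]  zeros at y ∈ {4, 5}
  x = 6: [0↦5, 1↦1, 2↦0, 3↦2, 4↦0, 5↦1, 6↦5]  zeros at y ∈ {2, 4}
Collecting zeros: affine points = {(1, 1), (1, 6), (2, 5), (2, 6), (5, 4), (5, 5), (6, 2), (6, 4)}.
Total count |C(F_7)_aff| = 8.


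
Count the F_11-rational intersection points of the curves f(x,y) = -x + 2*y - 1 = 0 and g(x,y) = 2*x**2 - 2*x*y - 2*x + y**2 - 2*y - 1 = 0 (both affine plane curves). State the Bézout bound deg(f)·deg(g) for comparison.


Common zeros: ∅; count = 0; Bézout bound = 2.

deg(f) = 1, deg(g) = 2, so Bézout bound = 2.
Scan x ∈ F_11. For each x, list the y ∈ F_11 with f(x, y) ≡ 0 and those with g(x, y) ≡ 0 (mod 11); the common zeros in that column are the intersection.
  x = 0: f ≡ 0 at y ∈ {6}; g ≡ 0 at y ∈ ∅; common: ∅.
  x = 1: f ≡ 0 at y ∈ {1}; g ≡ 0 at y ∈ {6, 9}; common: ∅.
  x = 2: f ≡ 0 at y ∈ {7}; g ≡ 0 at y ∈ ∅; common: ∅.
  x = 3: f ≡ 0 at y ∈ {2}; g ≡ 0 at y ∈ {0, 8}; common: ∅.
  x = 4: f ≡ 0 at y ∈ {8}; g ≡ 0 at y ∈ ∅; common: ∅.
  x = 5: f ≡ 0 at y ∈ {3}; g ≡ 0 at y ∈ ∅; common: ∅.
  x = 6: f ≡ 0 at y ∈ {9}; g ≡ 0 at y ∈ {6, 8}; common: ∅.
  x = 7: f ≡ 0 at y ∈ {4}; g ≡ 0 at y ∈ {2, 3}; common: ∅.
  x = 8: f ≡ 0 at y ∈ {10}; g ≡ 0 at y ∈ {3, 4}; common: ∅.
  x = 9: f ≡ 0 at y ∈ {5}; g ≡ 0 at y ∈ {0, 9}; common: ∅.
  x = 10: f ≡ 0 at y ∈ {0}; g ≡ 0 at y ∈ ∅; common: ∅.
Collecting: common zeros = ∅, so the count is 0.
Comparison with the Bézout bound: 0 ≤ 2 = deg(f)·deg(g), as expected for curves with no common component (the affine F_11-count falls short of the bound because intersections may lie at infinity, over extension fields, or carry multiplicity).


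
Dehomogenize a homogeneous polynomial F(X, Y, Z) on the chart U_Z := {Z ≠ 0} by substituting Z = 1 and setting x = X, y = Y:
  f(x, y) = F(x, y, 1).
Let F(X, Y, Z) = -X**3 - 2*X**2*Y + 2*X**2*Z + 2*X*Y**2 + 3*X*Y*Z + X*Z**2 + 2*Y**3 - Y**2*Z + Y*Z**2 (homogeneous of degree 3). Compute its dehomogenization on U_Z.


f(x, y) = -x**3 - 2*x**2*y + 2*x**2 + 2*x*y**2 + 3*x*y + x + 2*y**3 - y**2 + y

On U_Z we set Z = 1. Each monomial c·X^i·Y^j·Z^k in F becomes c·x^i·y^j·1^k = c·x^i·y^j.
Substituting Z = 1: F(X, Y, 1) = -x**3 - 2*x**2*y + 2*x**2 + 2*x*y**2 + 3*x*y + x + 2*y**3 - y**2 + y.
Note: deg(f) ≤ deg(F) = 3; strict inequality happens when F is divisible by Z (lost terms).


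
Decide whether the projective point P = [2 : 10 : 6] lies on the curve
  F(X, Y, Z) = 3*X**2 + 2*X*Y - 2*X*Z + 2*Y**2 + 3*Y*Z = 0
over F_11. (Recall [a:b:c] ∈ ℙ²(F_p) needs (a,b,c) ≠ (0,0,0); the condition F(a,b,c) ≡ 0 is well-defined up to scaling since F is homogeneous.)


F(2,10,6) ≡ 1 (mod 11); P is NOT on the curve.

Evaluate F(2, 10, 6) term-by-term (mod 11).
  3*X**2 ↦ 3·4·1·1 = 12
  2*X*Y ↦ 2·2·10·1 = 40
  -2*X*Z ↦ -2·2·1·6 = -24
  2*Y**2 ↦ 2·1·100·1 = 200
  3*Y*Z ↦ 3·1·10·6 = 180
Sum: F(2, 10, 6) = (12) + (40) + (-24) + (200) + (180) = 408.
Reducing mod 11: 408 ≡ 1 (mod 11).
Since F(a, b, c) ≡ 1 ≠ 0 (mod 11), P does NOT lie on the curve.


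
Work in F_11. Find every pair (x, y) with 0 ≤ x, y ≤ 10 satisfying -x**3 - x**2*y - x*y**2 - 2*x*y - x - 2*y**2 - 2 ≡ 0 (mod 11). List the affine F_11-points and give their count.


Affine F_11-points: {(1, 2), (1, 8), (2, 2), (2, 7), (3, 9), (3, 10), (5, 0), (5, 6), (6, 2), (6, 3), (7, 0), (7, 4), (10, 0), (10, 1)}; count = 14.

For each of the 121 pairs (x, y) ∈ F_11², evaluate f(x, y) mod 11. Record the zeros.
  x = 0: [0↦9, 1↦7, 2↦1, 3↦2, 4↦10, 5↦3, 6↦3, 7↦10, 8↦2, 9↦1, 10↦7]  zeros at y ∈ ∅
  x = 1: [0↦7, 1↦1, 2↦0, 3↦4, 4↦2, 5↦5, 6↦2, 7↦4, 8↦0, 9↦1, 10↦7]  zeros at y ∈ {2, 8}
  x = 2: [0↦10, 1↦9, 2↦0, 3↦5, 4↦2, 5↦2, 6↦5, 7↦0, 8↦9, 9↦10, 10↦3]  zeros at y ∈ {2, 7}
  x = 3: [0↦1, 1↦3, 2↦6, 3↦10, 4↦4, 5↦10, 6↦6, 7↦3, 8↦1, 9↦0, 10↦0]  zeros at y ∈ {9, 10}
  x = 4: [0↦7, 1↦10, 2↦1, 3↦2, 4↦2, 5↦1, 6↦10, 7↦7, 8↦3, 9↦9, 10↦3]  zeros at y ∈ ∅
  x = 5: [0↦0, 1↦2, 2↦1, 3↦8, 4↦1, 5↦2, 6↦0, 7↦6, 8↦9, 9↦9, 10↦6]  zeros at y ∈ {0, 6}
  x = 6: [0↦7, 1↦6, 2↦0, 3↦0, 4↦6, 5↦7, 6↦3, 7↦5, 8↦2, 9↦5, 10↦3]  zeros at y ∈ {2, 3}
  x = 7: [0↦0, 1↦5, 2↦3, 3↦5, 4↦0, 5↦10, 6↦2, 7↦9, 8↦9, 9↦2, 10↦10]  zeros at y ∈ {0, 4}
  x = 8: [0↦6, 1↦4, 2↦4, 3↦6, 4↦10, 5↦5, 6↦2, 7↦1, 8↦2, 9↦5, 10↦10]  zeros at y ∈ ∅
  x = 9: [0↦8, 1↦8, 2↦8, 3↦8, 4↦8, 5↦8, 6↦8, 7↦8, 8↦8, 9↦8, 10↦8]  zeros at y ∈ ∅
  x = 10: [0↦0, 1↦0, 2↦9, 3↦5, 4↦10, 5↦2, 6↦3, 7↦2, 8↦10, 9↦5, 10↦9]  zeros at y ∈ {0, 1}
Collecting zeros: affine points = {(1, 2), (1, 8), (2, 2), (2, 7), (3, 9), (3, 10), (5, 0), (5, 6), (6, 2), (6, 3), (7, 0), (7, 4), (10, 0), (10, 1)}.
Total count |C(F_11)_aff| = 14.


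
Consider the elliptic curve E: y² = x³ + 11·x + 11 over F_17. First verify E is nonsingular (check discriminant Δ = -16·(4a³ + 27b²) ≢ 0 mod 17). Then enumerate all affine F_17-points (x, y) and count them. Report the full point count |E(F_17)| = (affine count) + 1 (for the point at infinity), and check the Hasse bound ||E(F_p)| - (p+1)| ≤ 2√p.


Affine points = {(4, 0), (5, 2), (5, 15), (6, 2), (6, 15), (8, 4), (8, 13), (10, 4), (10, 13), (11, 1), (11, 16), (12, 1), (12, 16), (14, 6), (14, 11), (15, 7), (15, 10), (16, 4), (16, 13)}; affine count = 19; |E(F_17)| = 20.

Discriminant check: Δ ∝ 4a³ + 27b² = 4·11³ + 27·11² = 4·1331 + 27·121 ≡ 6 (mod 17). Nonzero ⇒ E is nonsingular.
For each x ∈ F_17, compute rhs = x³ + 11·x + 11 mod 17, then count y ∈ F_17 with y² ≡ rhs.
  x = 0: rhs = 11, matching y values: none (0 points).
  x = 1: rhs = 6, matching y values: none (0 points).
  x = 2: rhs = 7, matching y values: none (0 points).
  x = 3: rhs = 3, matching y values: none (0 points).
  x = 4: rhs = 0, matching y values: 0 (1 points).
  x = 5: rhs = 4, matching y values: 2, 15 (2 points).
  x = 6: rhs = 4, matching y values: 2, 15 (2 points).
  x = 7: rhs = 6, matching y values: none (0 points).
  x = 8: rhs = 16, matching y values: 4, 13 (2 points).
  x = 9: rhs = 6, matching y values: none (0 points).
  x = 10: rhs = 16, matching y values: 4, 13 (2 points).
  x = 11: rhs = 1, matching y values: 1, 16 (2 points).
  x = 12: rhs = 1, matching y values: 1, 16 (2 points).
  x = 13: rhs = 5, matching y values: none (0 points).
  x = 14: rhs = 2, matching y values: 6, 11 (2 points).
  x = 15: rhs = 15, matching y values: 7, 10 (2 points).
  x = 16: rhs = 16, matching y values: 4, 13 (2 points).
Total affine count: 19.
Full point count |E(F_17)| = 19 + 1 = 20.
Hasse bound: |20 − (17+1)| = |2| = 2 ≤ 2√17 ≈ 8.2462 ✓.


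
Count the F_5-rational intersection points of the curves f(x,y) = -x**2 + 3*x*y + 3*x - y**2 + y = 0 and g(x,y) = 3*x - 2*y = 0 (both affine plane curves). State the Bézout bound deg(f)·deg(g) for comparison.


Common zeros: {(0, 0)}; count = 1; Bézout bound = 2.

deg(f) = 2, deg(g) = 1, so Bézout bound = 2.
Scan x ∈ F_5. For each x, list the y ∈ F_5 with f(x, y) ≡ 0 and those with g(x, y) ≡ 0 (mod 5); the common zeros in that column are the intersection.
  x = 0: f ≡ 0 at y ∈ {0, 1}; g ≡ 0 at y ∈ {0}; common: {0}.
  x = 1: f ≡ 0 at y ∈ {1, 3}; g ≡ 0 at y ∈ {4}; common: ∅.
  x = 2: f ≡ 0 at y ∈ ∅; g ≡ 0 at y ∈ {3}; common: ∅.
  x = 3: f ≡ 0 at y ∈ {0}; g ≡ 0 at y ∈ {2}; common: ∅.
  x = 4: f ≡ 0 at y ∈ ∅; g ≡ 0 at y ∈ {1}; common: ∅.
Collecting: common zeros = {(0, 0)}, so the count is 1.
Comparison with the Bézout bound: 1 ≤ 2 = deg(f)·deg(g), as expected for curves with no common component (the affine F_5-count falls short of the bound because intersections may lie at infinity, over extension fields, or carry multiplicity).


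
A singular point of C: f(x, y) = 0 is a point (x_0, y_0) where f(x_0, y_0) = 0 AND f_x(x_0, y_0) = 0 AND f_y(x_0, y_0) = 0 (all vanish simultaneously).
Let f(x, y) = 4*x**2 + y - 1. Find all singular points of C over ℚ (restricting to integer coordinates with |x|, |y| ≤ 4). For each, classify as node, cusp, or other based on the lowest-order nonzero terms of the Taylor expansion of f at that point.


No singular points in the scanned grid; C is smooth there.

Compute partial derivatives:
  f_x = 8*x.
  f_y = 1.
f_y = 1 is a nonzero constant, so f_y never vanishes: no point (x, y) can satisfy f = f_x = f_y = 0. In particular no (x, y) ∈ {−4, ..., 4}² is singular; the curve is smooth.


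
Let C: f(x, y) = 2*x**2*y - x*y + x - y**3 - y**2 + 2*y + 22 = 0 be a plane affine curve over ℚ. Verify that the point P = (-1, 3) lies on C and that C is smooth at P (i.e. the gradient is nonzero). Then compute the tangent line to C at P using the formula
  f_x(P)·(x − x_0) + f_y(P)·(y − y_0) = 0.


Tangent line at P: -14*x - 28*y + 70 = 0.

Step 1: f(-1, 3) = 0, so P lies on C.
Step 2: partial derivatives
  f_x(x, y) = 4*x*y - y + 1, f_y(x, y) = 2*x**2 - x - 3*y**2 - 2*y + 2.
  f_x(P) = -14, f_y(P) = -28 (gradient nonzero, so P is smooth).
Step 3: tangent line at P: -14·(x − -1) + -28·(y − 3) = 0.
Expanding: -14*x - 28*y + 70 = 0.


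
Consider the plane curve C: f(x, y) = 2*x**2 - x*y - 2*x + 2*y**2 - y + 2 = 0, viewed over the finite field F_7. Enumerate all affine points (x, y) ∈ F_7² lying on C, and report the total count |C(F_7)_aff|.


Affine F_7-points: {(1, 3), (1, 5), (3, 0), (3, 2), (5, 0), (5, 3), (6, 2), (6, 5)}; count = 8.

For each of the 49 pairs (x, y) ∈ F_7², evaluate f(x, y) mod 7. Record the zeros.
  x = 0: [0↦2, 1↦3, 2↦1, 3↦3, 4↦2, 5↦5, 6↦5]  zeros at y ∈ ∅
  x = 1: [0↦2, 1↦2, 2↦6, 3↦0, 4↦5, 5↦0, 6↦6]  zeros at y ∈ {3, 5}
  x = 2: [0↦6, 1↦5, 2↦1, 3↦1, 4↦5, 5↦6, 6↦4]  zeros at y ∈ ∅
  x = 3: [0↦0, 1↦5, 2↦0, 3↦6, 4↦2, 5↦2, 6↦6]  zeros at y ∈ {0, 2}
  x = 4: [0↦5, 1↦2, 2↦3, 3↦1, 4↦3, 5↦2, 6↦5]  zeros at y ∈ ∅
  x = 5: [0↦0, 1↦3, 2↦3, 3↦0, 4↦1, 5↦6, 6↦1]  zeros at y ∈ {0, 3}
  x = 6: [0↦6, 1↦1, 2↦0, 3↦3, 4↦3, 5↦0, 6↦1]  zeros at y ∈ {2, 5}
Collecting zeros: affine points = {(1, 3), (1, 5), (3, 0), (3, 2), (5, 0), (5, 3), (6, 2), (6, 5)}.
Total count |C(F_7)_aff| = 8.


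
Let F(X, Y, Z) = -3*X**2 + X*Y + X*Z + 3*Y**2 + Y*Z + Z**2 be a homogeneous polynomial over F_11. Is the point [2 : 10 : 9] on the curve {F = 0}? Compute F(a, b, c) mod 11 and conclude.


F(2,10,9) ≡ 2 (mod 11); P is NOT on the curve.

Evaluate F(2, 10, 9) term-by-term (mod 11).
  -3*X**2 ↦ -3·4·1·1 = -12
  X*Y ↦ 1·2·10·1 = 20
  X*Z ↦ 1·2·1·9 = 18
  3*Y**2 ↦ 3·1·100·1 = 300
  Y*Z ↦ 1·1·10·9 = 90
  Z**2 ↦ 1·1·1·81 = 81
Sum: F(2, 10, 9) = (-12) + (20) + (18) + (300) + (90) + (81) = 497.
Reducing mod 11: 497 ≡ 2 (mod 11).
Since F(a, b, c) ≡ 2 ≠ 0 (mod 11), P does NOT lie on the curve.


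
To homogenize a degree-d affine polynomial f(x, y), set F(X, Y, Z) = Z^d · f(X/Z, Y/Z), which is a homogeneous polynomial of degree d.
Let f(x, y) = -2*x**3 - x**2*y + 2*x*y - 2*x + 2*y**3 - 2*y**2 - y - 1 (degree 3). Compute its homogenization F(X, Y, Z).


F(X, Y, Z) = -2*X**3 - X**2*Y + 2*X*Y*Z - 2*X*Z**2 + 2*Y**3 - 2*Y**2*Z - Y*Z**2 - Z**3

deg(f) = 3.
Substitute x = X/Z, y = Y/Z into f, then multiply by Z^3.
  monomial -2·x^3·y^0 ↦ -2·X^3·Y^0·Z^0.
  monomial -1·x^2·y^1 ↦ -1·X^2·Y^1·Z^0.
  monomial 2·x^1·y^1 ↦ 2·X^1·Y^1·Z^1.
  monomial -2·x^1·y^0 ↦ -2·X^1·Y^0·Z^2.
  monomial 2·x^0·y^3 ↦ 2·X^0·Y^3·Z^0.
  monomial -2·x^0·y^2 ↦ -2·X^0·Y^2·Z^1.
  monomial -1·x^0·y^1 ↦ -1·X^0·Y^1·Z^2.
  monomial -1·x^0·y^0 ↦ -1·X^0·Y^0·Z^3.
Collecting: F(X, Y, Z) = -2*X**3 - X**2*Y + 2*X*Y*Z - 2*X*Z**2 + 2*Y**3 - 2*Y**2*Z - Y*Z**2 - Z**3.


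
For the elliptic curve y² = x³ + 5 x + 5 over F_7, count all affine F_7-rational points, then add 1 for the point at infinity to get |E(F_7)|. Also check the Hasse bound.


Affine points = {(1, 2), (1, 5), (2, 3), (2, 4), (5, 1), (5, 6)}; affine count = 6; |E(F_7)| = 7.

Discriminant check: Δ ∝ 4a³ + 27b² = 4·5³ + 27·5² = 4·125 + 27·25 ≡ 6 (mod 7). Nonzero ⇒ E is nonsingular.
For each x ∈ F_7, compute rhs = x³ + 5·x + 5 mod 7, then count y ∈ F_7 with y² ≡ rhs.
  x = 0: rhs = 5, matching y values: none (0 points).
  x = 1: rhs = 4, matching y values: 2, 5 (2 points).
  x = 2: rhs = 2, matching y values: 3, 4 (2 points).
  x = 3: rhs = 5, matching y values: none (0 points).
  x = 4: rhs = 5, matching y values: none (0 points).
  x = 5: rhs = 1, matching y values: 1, 6 (2 points).
  x = 6: rhs = 6, matching y values: none (0 points).
Total affine count: 6.
Full point count |E(F_7)| = 6 + 1 = 7.
Hasse bound: |7 − (7+1)| = |-1| = 1 ≤ 2√7 ≈ 5.2915 ✓.


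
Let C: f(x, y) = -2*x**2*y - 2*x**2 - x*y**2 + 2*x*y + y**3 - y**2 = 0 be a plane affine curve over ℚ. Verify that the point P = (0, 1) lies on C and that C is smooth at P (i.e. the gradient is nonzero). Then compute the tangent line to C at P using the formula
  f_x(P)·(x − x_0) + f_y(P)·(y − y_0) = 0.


Tangent line at P: x + y - 1 = 0.

Step 1: f(0, 1) = 0, so P lies on C.
Step 2: partial derivatives
  f_x(x, y) = -4*x*y - 4*x - y**2 + 2*y, f_y(x, y) = -2*x**2 - 2*x*y + 2*x + 3*y**2 - 2*y.
  f_x(P) = 1, f_y(P) = 1 (gradient nonzero, so P is smooth).
Step 3: tangent line at P: 1·(x − 0) + 1·(y − 1) = 0.
Expanding: x + y - 1 = 0.


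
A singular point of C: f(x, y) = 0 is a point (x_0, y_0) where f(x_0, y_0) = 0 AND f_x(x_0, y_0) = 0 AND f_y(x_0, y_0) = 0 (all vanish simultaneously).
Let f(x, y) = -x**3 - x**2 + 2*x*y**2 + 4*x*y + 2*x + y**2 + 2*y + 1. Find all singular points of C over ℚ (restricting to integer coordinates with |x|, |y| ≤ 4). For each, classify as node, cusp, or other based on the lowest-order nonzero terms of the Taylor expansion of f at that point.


Singular points: {(0, -1)}; classification: node.

Compute partial derivatives:
  f_x = -3*x**2 - 2*x + 2*y**2 + 4*y + 2.
  f_y = 4*x*y + 4*x + 2*y + 2.
Scan x_0 ∈ {−4, ..., 4}. For each x_0, f_y(x_0, y) is a polynomial in y; find its integer roots y ∈ {−4, ..., 4}, then test f_x and f at those candidates.
  x = -4: f_y(-4, y) = -14*y - 14; vanishes at y ∈ {-1}. (-4, -1): f_x = -40 ≠ 0.
  x = -3: f_y(-3, y) = -10*y - 10; vanishes at y ∈ {-1}. (-3, -1): f_x = -21 ≠ 0.
  x = -2: f_y(-2, y) = -6*y - 6; vanishes at y ∈ {-1}. (-2, -1): f_x = -8 ≠ 0.
  x = -1: f_y(-1, y) = -2*y - 2; vanishes at y ∈ {-1}. (-1, -1): f_x = -1 ≠ 0.
  x = 0: f_y(0, y) = 2*y + 2; vanishes at y ∈ {-1}. (0, -1): f_x = 0, f = 0 — SINGULAR.
  x = 1: f_y(1, y) = 6*y + 6; vanishes at y ∈ {-1}. (1, -1): f_x = -5 ≠ 0.
  x = 2: f_y(2, y) = 10*y + 10; vanishes at y ∈ {-1}. (2, -1): f_x = -16 ≠ 0.
  x = 3: f_y(3, y) = 14*y + 14; vanishes at y ∈ {-1}. (3, -1): f_x = -33 ≠ 0.
  x = 4: f_y(4, y) = 18*y + 18; vanishes at y ∈ {-1}. (4, -1): f_x = -56 ≠ 0.
Only singular point on the grid: (0, -1).
Classify: substitute x = 0 + u, y = -1 + v and expand: f = -u**3 - u**2 + 2*u*v**2 + v**2.
No constant or linear terms (consistent with a singular point). Quadratic part: -u**2 + v**2. Cubic part: -u**3 + 2*u*v**2.
The quadratic part v**2 - u**2 = (v − u)(v + u) splits into two distinct linear factors, so there are two distinct tangent lines y − -1 = ±(x − 0) — this is a node (ordinary double point).
Classification: node.


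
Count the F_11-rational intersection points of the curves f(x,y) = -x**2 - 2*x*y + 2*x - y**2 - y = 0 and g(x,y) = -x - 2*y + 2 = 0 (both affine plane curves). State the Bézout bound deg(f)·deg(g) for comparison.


Common zeros: {(2, 0), (4, 10)}; count = 2; Bézout bound = 2.

deg(f) = 2, deg(g) = 1, so Bézout bound = 2.
Scan x ∈ F_11. For each x, list the y ∈ F_11 with f(x, y) ≡ 0 and those with g(x, y) ≡ 0 (mod 11); the common zeros in that column are the intersection.
  x = 0: f ≡ 0 at y ∈ {0, 10}; g ≡ 0 at y ∈ {1}; common: ∅.
  x = 1: f ≡ 0 at y ∈ ∅; g ≡ 0 at y ∈ {6}; common: ∅.
  x = 2: f ≡ 0 at y ∈ {0, 6}; g ≡ 0 at y ∈ {0}; common: {0}.
  x = 3: f ≡ 0 at y ∈ {1, 3}; g ≡ 0 at y ∈ {5}; common: ∅.
  x = 4: f ≡ 0 at y ∈ {3, 10}; g ≡ 0 at y ∈ {10}; common: {10}.
  x = 5: f ≡ 0 at y ∈ ∅; g ≡ 0 at y ∈ {4}; common: ∅.
  x = 6: f ≡ 0 at y ∈ ∅; g ≡ 0 at y ∈ {9}; common: ∅.
  x = 7: f ≡ 0 at y ∈ ∅; g ≡ 0 at y ∈ {3}; common: ∅.
  x = 8: f ≡ 0 at y ∈ {1, 4}; g ≡ 0 at y ∈ {8}; common: ∅.
  x = 9: f ≡ 0 at y ∈ ∅; g ≡ 0 at y ∈ {2}; common: ∅.
  x = 10: f ≡ 0 at y ∈ {6}; g ≡ 0 at y ∈ {7}; common: ∅.
Collecting: common zeros = {(2, 0), (4, 10)}, so the count is 2.
Comparison with the Bézout bound: 2 ≤ 2 = deg(f)·deg(g), as expected for curves with no common component (the bound is attained).


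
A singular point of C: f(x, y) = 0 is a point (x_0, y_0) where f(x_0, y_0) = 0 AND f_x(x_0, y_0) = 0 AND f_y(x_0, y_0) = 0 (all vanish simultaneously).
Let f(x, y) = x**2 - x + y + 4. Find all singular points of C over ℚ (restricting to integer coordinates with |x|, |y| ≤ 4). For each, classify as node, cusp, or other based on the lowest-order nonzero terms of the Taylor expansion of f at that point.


No singular points in the scanned grid; C is smooth there.

Compute partial derivatives:
  f_x = 2*x - 1.
  f_y = 1.
f_y = 1 is a nonzero constant, so f_y never vanishes: no point (x, y) can satisfy f = f_x = f_y = 0. In particular no (x, y) ∈ {−4, ..., 4}² is singular; the curve is smooth.


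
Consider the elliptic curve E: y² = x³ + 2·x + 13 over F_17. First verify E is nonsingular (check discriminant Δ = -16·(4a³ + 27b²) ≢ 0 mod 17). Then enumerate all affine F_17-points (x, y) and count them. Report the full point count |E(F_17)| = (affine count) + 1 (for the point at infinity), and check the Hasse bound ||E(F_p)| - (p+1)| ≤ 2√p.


Affine points = {(0, 8), (0, 9), (1, 4), (1, 13), (2, 5), (2, 12), (4, 0), (7, 8), (7, 9), (10, 8), (10, 9), (13, 3), (13, 14), (15, 1), (15, 16)}; affine count = 15; |E(F_17)| = 16.

Discriminant check: Δ ∝ 4a³ + 27b² = 4·2³ + 27·13² = 4·8 + 27·169 ≡ 5 (mod 17). Nonzero ⇒ E is nonsingular.
For each x ∈ F_17, compute rhs = x³ + 2·x + 13 mod 17, then count y ∈ F_17 with y² ≡ rhs.
  x = 0: rhs = 13, matching y values: 8, 9 (2 points).
  x = 1: rhs = 16, matching y values: 4, 13 (2 points).
  x = 2: rhs = 8, matching y values: 5, 12 (2 points).
  x = 3: rhs = 12, matching y values: none (0 points).
  x = 4: rhs = 0, matching y values: 0 (1 points).
  x = 5: rhs = 12, matching y values: none (0 points).
  x = 6: rhs = 3, matching y values: none (0 points).
  x = 7: rhs = 13, matching y values: 8, 9 (2 points).
  x = 8: rhs = 14, matching y values: none (0 points).
  x = 9: rhs = 12, matching y values: none (0 points).
  x = 10: rhs = 13, matching y values: 8, 9 (2 points).
  x = 11: rhs = 6, matching y values: none (0 points).
  x = 12: rhs = 14, matching y values: none (0 points).
  x = 13: rhs = 9, matching y values: 3, 14 (2 points).
  x = 14: rhs = 14, matching y values: none (0 points).
  x = 15: rhs = 1, matching y values: 1, 16 (2 points).
  x = 16: rhs = 10, matching y values: none (0 points).
Total affine count: 15.
Full point count |E(F_17)| = 15 + 1 = 16.
Hasse bound: |16 − (17+1)| = |-2| = 2 ≤ 2√17 ≈ 8.2462 ✓.


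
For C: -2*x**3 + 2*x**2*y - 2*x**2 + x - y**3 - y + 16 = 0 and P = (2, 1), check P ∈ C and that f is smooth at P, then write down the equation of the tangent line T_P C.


Tangent line at P: -23*x + 4*y + 42 = 0.

Step 1: f(2, 1) = 0, so P lies on C.
Step 2: partial derivatives
  f_x(x, y) = -6*x**2 + 4*x*y - 4*x + 1, f_y(x, y) = 2*x**2 - 3*y**2 - 1.
  f_x(P) = -23, f_y(P) = 4 (gradient nonzero, so P is smooth).
Step 3: tangent line at P: -23·(x − 2) + 4·(y − 1) = 0.
Expanding: -23*x + 4*y + 42 = 0.


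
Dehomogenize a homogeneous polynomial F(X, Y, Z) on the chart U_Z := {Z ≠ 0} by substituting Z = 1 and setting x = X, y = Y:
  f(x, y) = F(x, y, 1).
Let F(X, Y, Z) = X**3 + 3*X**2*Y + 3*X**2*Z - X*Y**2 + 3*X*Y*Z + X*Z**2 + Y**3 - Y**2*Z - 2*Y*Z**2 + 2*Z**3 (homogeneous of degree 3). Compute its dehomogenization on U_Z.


f(x, y) = x**3 + 3*x**2*y + 3*x**2 - x*y**2 + 3*x*y + x + y**3 - y**2 - 2*y + 2

On U_Z we set Z = 1. Each monomial c·X^i·Y^j·Z^k in F becomes c·x^i·y^j·1^k = c·x^i·y^j.
Substituting Z = 1: F(X, Y, 1) = x**3 + 3*x**2*y + 3*x**2 - x*y**2 + 3*x*y + x + y**3 - y**2 - 2*y + 2.
Note: deg(f) ≤ deg(F) = 3; strict inequality happens when F is divisible by Z (lost terms).


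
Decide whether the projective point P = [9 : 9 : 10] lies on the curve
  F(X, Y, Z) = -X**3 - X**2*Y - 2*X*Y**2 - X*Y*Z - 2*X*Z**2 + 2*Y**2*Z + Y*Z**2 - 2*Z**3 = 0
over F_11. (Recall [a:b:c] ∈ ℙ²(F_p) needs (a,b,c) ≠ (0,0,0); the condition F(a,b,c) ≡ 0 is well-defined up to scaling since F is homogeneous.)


F(9,9,10) ≡ 10 (mod 11); P is NOT on the curve.

Evaluate F(9, 9, 10) term-by-term (mod 11).
  -X**3 ↦ -1·729·1·1 = -729
  -X**2*Y ↦ -1·81·9·1 = -729
  -2*X*Y**2 ↦ -2·9·81·1 = -1458
  -X*Y*Z ↦ -1·9·9·10 = -810
  -2*X*Z**2 ↦ -2·9·1·100 = -1800
  2*Y**2*Z ↦ 2·1·81·10 = 1620
  Y*Z**2 ↦ 1·1·9·100 = 900
  -2*Z**3 ↦ -2·1·1·1000 = -2000
Sum: F(9, 9, 10) = (-729) + (-729) + (-1458) + (-810) + (-1800) + (1620) + (900) + (-2000) = -5006.
Reducing mod 11: -5006 ≡ 10 (mod 11).
Since F(a, b, c) ≡ 10 ≠ 0 (mod 11), P does NOT lie on the curve.


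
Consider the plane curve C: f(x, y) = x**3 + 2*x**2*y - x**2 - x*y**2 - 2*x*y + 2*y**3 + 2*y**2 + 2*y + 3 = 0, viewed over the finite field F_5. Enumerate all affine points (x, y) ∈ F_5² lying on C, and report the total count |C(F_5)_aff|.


Affine F_5-points: {(1, 4), (2, 1), (2, 2), (4, 3)}; count = 4.

For each of the 25 pairs (x, y) ∈ F_5², evaluate f(x, y) mod 5. Record the zeros.
  x = 0: [0↦3, 1↦4, 2↦1, 3↦1, 4↦1]  zeros at y ∈ ∅
  x = 1: [0↦3, 1↦3, 2↦2, 3↦2, 4↦0]  zeros at y ∈ {4}
  x = 2: [0↦2, 1↦0, 2↦0, 3↦4, 4↦4]  zeros at y ∈ {1, 2}
  x = 3: [0↦1, 1↦1, 2↦1, 3↦3, 4↦4]  zeros at y ∈ ∅
  x = 4: [0↦1, 1↦2, 2↦1, 3↦0, 4↦1]  zeros at y ∈ {3}
Collecting zeros: affine points = {(1, 4), (2, 1), (2, 2), (4, 3)}.
Total count |C(F_5)_aff| = 4.


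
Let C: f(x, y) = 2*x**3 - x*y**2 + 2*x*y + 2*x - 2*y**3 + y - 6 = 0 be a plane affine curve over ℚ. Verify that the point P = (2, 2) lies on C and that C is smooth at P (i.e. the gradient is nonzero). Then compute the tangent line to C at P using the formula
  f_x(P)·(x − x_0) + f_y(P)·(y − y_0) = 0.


Tangent line at P: 26*x - 27*y + 2 = 0.

Step 1: f(2, 2) = 0, so P lies on C.
Step 2: partial derivatives
  f_x(x, y) = 6*x**2 - y**2 + 2*y + 2, f_y(x, y) = -2*x*y + 2*x - 6*y**2 + 1.
  f_x(P) = 26, f_y(P) = -27 (gradient nonzero, so P is smooth).
Step 3: tangent line at P: 26·(x − 2) + -27·(y − 2) = 0.
Expanding: 26*x - 27*y + 2 = 0.


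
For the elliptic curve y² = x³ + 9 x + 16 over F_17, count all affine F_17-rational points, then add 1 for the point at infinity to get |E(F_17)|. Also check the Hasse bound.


Affine points = {(0, 4), (0, 13), (1, 3), (1, 14), (2, 5), (2, 12), (3, 6), (3, 11), (5, 4), (5, 13), (10, 1), (10, 16), (11, 1), (11, 16), (12, 4), (12, 13), (13, 1), (13, 16), (14, 8), (14, 9)}; affine count = 20; |E(F_17)| = 21.

Discriminant check: Δ ∝ 4a³ + 27b² = 4·9³ + 27·16² = 4·729 + 27·256 ≡ 2 (mod 17). Nonzero ⇒ E is nonsingular.
For each x ∈ F_17, compute rhs = x³ + 9·x + 16 mod 17, then count y ∈ F_17 with y² ≡ rhs.
  x = 0: rhs = 16, matching y values: 4, 13 (2 points).
  x = 1: rhs = 9, matching y values: 3, 14 (2 points).
  x = 2: rhs = 8, matching y values: 5, 12 (2 points).
  x = 3: rhs = 2, matching y values: 6, 11 (2 points).
  x = 4: rhs = 14, matching y values: none (0 points).
  x = 5: rhs = 16, matching y values: 4, 13 (2 points).
  x = 6: rhs = 14, matching y values: none (0 points).
  x = 7: rhs = 14, matching y values: none (0 points).
  x = 8: rhs = 5, matching y values: none (0 points).
  x = 9: rhs = 10, matching y values: none (0 points).
  x = 10: rhs = 1, matching y values: 1, 16 (2 points).
  x = 11: rhs = 1, matching y values: 1, 16 (2 points).
  x = 12: rhs = 16, matching y values: 4, 13 (2 points).
  x = 13: rhs = 1, matching y values: 1, 16 (2 points).
  x = 14: rhs = 13, matching y values: 8, 9 (2 points).
  x = 15: rhs = 7, matching y values: none (0 points).
  x = 16: rhs = 6, matching y values: none (0 points).
Total affine count: 20.
Full point count |E(F_17)| = 20 + 1 = 21.
Hasse bound: |21 − (17+1)| = |3| = 3 ≤ 2√17 ≈ 8.2462 ✓.


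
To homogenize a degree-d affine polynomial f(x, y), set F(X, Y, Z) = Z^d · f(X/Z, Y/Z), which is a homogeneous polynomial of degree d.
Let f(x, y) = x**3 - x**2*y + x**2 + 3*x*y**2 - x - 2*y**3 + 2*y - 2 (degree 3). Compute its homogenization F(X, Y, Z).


F(X, Y, Z) = X**3 - X**2*Y + X**2*Z + 3*X*Y**2 - X*Z**2 - 2*Y**3 + 2*Y*Z**2 - 2*Z**3

deg(f) = 3.
Substitute x = X/Z, y = Y/Z into f, then multiply by Z^3.
  monomial 1·x^3·y^0 ↦ 1·X^3·Y^0·Z^0.
  monomial -1·x^2·y^1 ↦ -1·X^2·Y^1·Z^0.
  monomial 1·x^2·y^0 ↦ 1·X^2·Y^0·Z^1.
  monomial 3·x^1·y^2 ↦ 3·X^1·Y^2·Z^0.
  monomial -1·x^1·y^0 ↦ -1·X^1·Y^0·Z^2.
  monomial -2·x^0·y^3 ↦ -2·X^0·Y^3·Z^0.
  monomial 2·x^0·y^1 ↦ 2·X^0·Y^1·Z^2.
  monomial -2·x^0·y^0 ↦ -2·X^0·Y^0·Z^3.
Collecting: F(X, Y, Z) = X**3 - X**2*Y + X**2*Z + 3*X*Y**2 - X*Z**2 - 2*Y**3 + 2*Y*Z**2 - 2*Z**3.
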